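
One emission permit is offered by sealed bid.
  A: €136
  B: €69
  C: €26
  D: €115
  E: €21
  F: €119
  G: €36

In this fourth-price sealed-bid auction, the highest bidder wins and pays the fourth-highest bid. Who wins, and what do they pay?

Fourth-price sealed-bid auction: the highest bidder wins and pays the fourth-highest bid.
Bids in order: 136 (A) > 119 (F) > 115 (D) > 69 (B) > 36 (G) > 26 (C) > …
A is highest; pays the fourth-highest bid, €69.

A pays €69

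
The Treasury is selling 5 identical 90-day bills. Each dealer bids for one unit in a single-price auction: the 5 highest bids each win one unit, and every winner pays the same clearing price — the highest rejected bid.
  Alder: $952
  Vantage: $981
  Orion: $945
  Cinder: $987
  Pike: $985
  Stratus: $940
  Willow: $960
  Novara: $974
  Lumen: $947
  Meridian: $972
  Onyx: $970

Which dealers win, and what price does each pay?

Cinder, Pike, Vantage, Novara, Meridian; each pays $970

Ordering the bids: 987 (Cinder), 985 (Pike), 981 (Vantage), 974 (Novara), 972 (Meridian), 970 (Onyx), 960 (Willow), …
Top 5: Cinder, Pike, Vantage, Novara, Meridian.
Clearing price = highest rejected bid = $970.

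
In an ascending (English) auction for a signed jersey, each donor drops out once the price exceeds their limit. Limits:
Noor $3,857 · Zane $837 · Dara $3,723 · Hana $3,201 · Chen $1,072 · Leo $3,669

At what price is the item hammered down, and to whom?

Sorting limits: 3,857 (Noor) > 3,723 (Dara) > 3,669 (Leo) > 3,201 (Hana) > 1,072 (Chen) > 837 (Zane)
Once the price passes $3,723, only Noor is left; the hammer falls at Dara's limit of $3,723.

Noor wins at $3,723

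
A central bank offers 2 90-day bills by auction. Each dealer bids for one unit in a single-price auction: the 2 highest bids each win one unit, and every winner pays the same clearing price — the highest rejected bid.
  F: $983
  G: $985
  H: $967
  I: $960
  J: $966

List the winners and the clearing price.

G, F; each pays $967

Sorting: 985 (G), 983 (F), 967 (H), 966 (J), …
Winners (2 units): G, F.
First losing bid is H's $967, which sets the uniform price.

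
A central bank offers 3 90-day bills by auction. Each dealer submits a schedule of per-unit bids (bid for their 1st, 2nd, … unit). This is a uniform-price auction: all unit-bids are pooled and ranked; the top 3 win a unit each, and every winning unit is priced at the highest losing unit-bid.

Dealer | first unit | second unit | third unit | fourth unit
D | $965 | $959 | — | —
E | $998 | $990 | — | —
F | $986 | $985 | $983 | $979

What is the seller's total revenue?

Total revenue: $2,955

Pooled unit-bids ranked (top 3): 998 (E-1), 990 (E-2), 986 (F-1)
Highest rejected unit-bid = $985.
Allocation: E 2, F 1. Every unit priced at $985.
Revenue = 3 × 985 = $2,955.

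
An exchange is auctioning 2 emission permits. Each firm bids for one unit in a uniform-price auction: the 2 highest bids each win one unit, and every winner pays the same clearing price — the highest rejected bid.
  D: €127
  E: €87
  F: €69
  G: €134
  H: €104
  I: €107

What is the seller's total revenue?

Sorting: 134 (G), 127 (D), 107 (I), 104 (H), …
Top 2: G, D.
Clearing price = highest rejected bid = €107.
Total revenue = 2 × €107 = €214.

Total revenue: €214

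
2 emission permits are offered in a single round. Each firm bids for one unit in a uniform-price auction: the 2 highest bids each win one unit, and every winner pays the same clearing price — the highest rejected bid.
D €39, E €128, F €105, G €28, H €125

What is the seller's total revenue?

Total revenue: €210

Bids ranked high→low: 128 (E), 125 (H), 105 (F), 39 (D), …
The 2 highest are E, H.
First losing bid is F's €105, which sets the uniform price.
Total revenue = 2 × €105 = €210.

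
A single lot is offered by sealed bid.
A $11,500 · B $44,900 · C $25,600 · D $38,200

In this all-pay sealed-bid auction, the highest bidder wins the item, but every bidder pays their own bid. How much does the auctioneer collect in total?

Total revenue: $120,200

All-pay sealed-bid auction: the highest bidder wins the item, but every bidder pays their own bid.
Bids ranked: 44,900 (B) > 38,200 (D) > 25,600 (C) > 11,500 (A)
Every bidder forfeits their bid regardless of winning.
Revenue = 11,500 + 44,900 + 25,600 + 38,200 = $120,200.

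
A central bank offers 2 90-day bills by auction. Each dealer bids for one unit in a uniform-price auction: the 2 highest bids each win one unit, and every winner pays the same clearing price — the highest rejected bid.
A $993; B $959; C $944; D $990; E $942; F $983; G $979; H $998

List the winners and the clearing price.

H, A; each pays $990

Ordering the bids: 998 (H), 993 (A), 990 (D), 983 (F), …
The 2 highest are H, A.
Highest unsuccessful bid: $990 → clearing price.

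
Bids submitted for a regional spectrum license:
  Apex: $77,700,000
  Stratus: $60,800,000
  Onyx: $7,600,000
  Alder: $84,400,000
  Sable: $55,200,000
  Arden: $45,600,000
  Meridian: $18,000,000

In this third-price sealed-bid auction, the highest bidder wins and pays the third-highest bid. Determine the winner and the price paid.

Sorting bids: 84,400,000 (Alder) > 77,700,000 (Apex) > 60,800,000 (Stratus) > 55,200,000 (Sable) > 45,600,000 (Arden) > 18,000,000 (Meridian) > …
Alder wins; payment is bid #3 in the ranking = $60,800,000.

Alder pays $60,800,000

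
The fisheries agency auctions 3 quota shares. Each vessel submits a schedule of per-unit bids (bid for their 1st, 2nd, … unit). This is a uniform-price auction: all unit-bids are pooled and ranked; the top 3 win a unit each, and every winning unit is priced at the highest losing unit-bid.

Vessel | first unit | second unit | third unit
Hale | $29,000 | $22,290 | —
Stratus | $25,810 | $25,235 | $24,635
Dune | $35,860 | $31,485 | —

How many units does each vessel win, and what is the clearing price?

Dune 2, Hale 1; clearing price $25,810

Pooled unit-bids ranked (top 3): 35,860 (Dune-1), 31,485 (Dune-2), 29,000 (Hale-1)
Highest rejected unit-bid = $25,810.
Allocation: Dune 2, Hale 1.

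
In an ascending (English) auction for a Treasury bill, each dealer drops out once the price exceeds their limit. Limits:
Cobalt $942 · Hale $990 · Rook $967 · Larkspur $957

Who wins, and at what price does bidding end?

Limits in order: 990 (Hale) > 967 (Rook) > 957 (Larkspur) > 942 (Cobalt)
Bidding ends when Rook exits at $967; Hale takes it.

Hale wins at $967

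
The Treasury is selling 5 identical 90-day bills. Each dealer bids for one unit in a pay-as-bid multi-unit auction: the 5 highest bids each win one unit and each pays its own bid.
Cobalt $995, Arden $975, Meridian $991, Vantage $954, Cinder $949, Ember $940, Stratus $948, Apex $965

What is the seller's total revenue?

Total revenue: $4,880

Ordering the bids: 995 (Cobalt), 991 (Meridian), 975 (Arden), 965 (Apex), 954 (Vantage), 949 (Cinder), 948 (Stratus), …
Top 5: Cobalt, Meridian, Arden, Apex, Vantage.
Total revenue = 995 + 991 + 975 + 965 + 954 = $4,880.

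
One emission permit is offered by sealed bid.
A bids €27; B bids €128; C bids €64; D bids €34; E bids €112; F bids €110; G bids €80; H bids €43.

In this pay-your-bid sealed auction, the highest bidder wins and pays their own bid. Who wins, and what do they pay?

Bids in order: 128 (B) > 112 (E) > 110 (F) > 80 (G) > 64 (C) > 43 (H) > …
B is highest → pays own bid, €128.

B pays €128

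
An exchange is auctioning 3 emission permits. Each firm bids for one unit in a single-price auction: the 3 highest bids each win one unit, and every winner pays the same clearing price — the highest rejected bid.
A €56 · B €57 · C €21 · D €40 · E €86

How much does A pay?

Bids ranked high→low: 86 (E), 57 (B), 56 (A), 40 (D), 21 (C)
Top 3: E, B, A.
Clearing price = highest rejected bid = €40.
A wins → pays €40.

A pays €40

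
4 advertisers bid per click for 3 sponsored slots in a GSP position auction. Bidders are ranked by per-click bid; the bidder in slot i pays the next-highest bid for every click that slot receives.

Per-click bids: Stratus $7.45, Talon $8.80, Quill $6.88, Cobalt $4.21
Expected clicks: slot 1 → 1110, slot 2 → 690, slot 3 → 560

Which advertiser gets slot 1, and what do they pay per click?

Talon; $7.45 per click

Per-click bids in order: $8.80 (Talon) > $7.45 (Stratus) > $6.88 (Quill) > $4.21 (Cobalt)
Slot 1 goes to the first-ranked bidder, Talon, who pays the next bid down: $7.45/click.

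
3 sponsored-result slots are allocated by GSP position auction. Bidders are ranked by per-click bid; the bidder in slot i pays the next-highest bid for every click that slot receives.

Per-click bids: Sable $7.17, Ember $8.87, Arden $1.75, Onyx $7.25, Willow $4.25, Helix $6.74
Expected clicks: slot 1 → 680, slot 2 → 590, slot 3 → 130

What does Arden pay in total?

Arden pays $0.00

Per-click bids in order: $8.87 (Ember) > $7.25 (Onyx) > $7.17 (Sable) > $6.74 (Helix) > …
Arden ranks below slot 3 → no slot, pays nothing.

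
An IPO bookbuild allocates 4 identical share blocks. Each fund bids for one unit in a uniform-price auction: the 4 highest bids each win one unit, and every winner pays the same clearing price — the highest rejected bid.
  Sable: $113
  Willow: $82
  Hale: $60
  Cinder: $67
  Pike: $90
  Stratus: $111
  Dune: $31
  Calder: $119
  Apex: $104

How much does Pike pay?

Bids ranked high→low: 119 (Calder), 113 (Sable), 111 (Stratus), 104 (Apex), 90 (Pike), 82 (Willow), …
Winners (4 units): Calder, Sable, Stratus, Apex.
First losing bid is Pike's $90, which sets the uniform price.
Pike does not win → pays $0.

Pike pays $0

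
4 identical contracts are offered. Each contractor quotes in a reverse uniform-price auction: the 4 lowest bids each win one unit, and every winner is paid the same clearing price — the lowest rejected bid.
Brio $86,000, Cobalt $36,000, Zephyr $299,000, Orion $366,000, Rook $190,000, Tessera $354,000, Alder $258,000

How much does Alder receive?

Bids ranked low→high: 36,000 (Cobalt), 86,000 (Brio), 190,000 (Rook), 258,000 (Alder), 299,000 (Zephyr), 354,000 (Tessera), …
Lowest 4: Cobalt, Brio, Rook, Alder.
Clearing price = lowest rejected bid = $299,000.
Alder wins → is paid $299,000.

Alder is paid $299,000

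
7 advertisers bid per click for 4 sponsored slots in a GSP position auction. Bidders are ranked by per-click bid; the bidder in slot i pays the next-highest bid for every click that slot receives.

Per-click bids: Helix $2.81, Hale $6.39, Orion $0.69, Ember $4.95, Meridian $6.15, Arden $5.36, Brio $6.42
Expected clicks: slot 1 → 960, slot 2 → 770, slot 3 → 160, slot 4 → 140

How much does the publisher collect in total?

Total revenue: $12420.50

Sorting advertisers: $6.42 (Brio) > $6.39 (Hale) > $6.15 (Meridian) > $5.36 (Arden) > $4.95 (Ember) > …
Slot 1: Brio pays $6.39 × 960 = $6134.40
Slot 2: Hale pays $6.15 × 770 = $4735.50
Slot 3: Meridian pays $5.36 × 160 = $857.60
Slot 4: Arden pays $4.95 × 140 = $693.00
Total = $12420.50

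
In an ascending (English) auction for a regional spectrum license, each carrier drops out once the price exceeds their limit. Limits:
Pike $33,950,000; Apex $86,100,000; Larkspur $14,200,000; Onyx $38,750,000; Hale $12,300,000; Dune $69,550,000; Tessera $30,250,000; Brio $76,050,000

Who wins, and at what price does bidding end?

Ascending (English) auction: the price rises until one bidder remains; the winner pays the price at which the last rival dropped out.
Limits ranked: 86,100,000 (Apex) > 76,050,000 (Brio) > 69,550,000 (Dune) > 38,750,000 (Onyx) > 33,950,000 (Pike) > 30,250,000 (Tessera) > …
Once the price passes $76,050,000, only Apex is left; the hammer falls at Brio's limit of $76,050,000.

Apex wins at $76,050,000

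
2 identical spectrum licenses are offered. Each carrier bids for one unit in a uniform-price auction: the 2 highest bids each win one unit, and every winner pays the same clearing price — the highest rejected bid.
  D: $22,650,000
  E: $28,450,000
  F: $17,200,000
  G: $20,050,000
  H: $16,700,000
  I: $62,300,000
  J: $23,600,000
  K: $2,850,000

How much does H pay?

Sorting: 62,300,000 (I), 28,450,000 (E), 23,600,000 (J), 22,650,000 (D), …
The 2 highest are I, E.
Highest unsuccessful bid: $23,600,000 → clearing price.
H does not win → pays $0.

H pays $0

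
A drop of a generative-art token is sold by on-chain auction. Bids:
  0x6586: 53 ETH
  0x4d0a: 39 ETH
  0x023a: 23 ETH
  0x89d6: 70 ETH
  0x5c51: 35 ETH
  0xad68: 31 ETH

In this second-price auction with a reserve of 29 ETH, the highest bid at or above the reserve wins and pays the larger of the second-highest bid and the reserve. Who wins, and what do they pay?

0x89d6 pays 53 ETH

Rule: the highest bid at or above the reserve wins and pays the larger of the second-highest bid and the reserve.
Sorting bids: 70 (0x89d6) > 53 (0x6586) > 39 (0x4d0a) > 35 (0x5c51) > 31 (0xad68) > 23 (0x023a)
0x89d6 has the top bid at or above the reserve (70 ETH).
max(second-highest 53 ETH, reserve 29 ETH) = 53 ETH; the reserve does not bind.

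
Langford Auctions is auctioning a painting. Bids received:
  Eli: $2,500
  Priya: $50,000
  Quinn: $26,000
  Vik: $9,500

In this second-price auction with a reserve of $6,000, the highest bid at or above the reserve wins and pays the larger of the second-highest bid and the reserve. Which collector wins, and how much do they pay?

Priya pays $26,000

Rule: the highest bid at or above the reserve wins and pays the larger of the second-highest bid and the reserve.
Sorting bids: 50,000 (Priya) > 26,000 (Quinn) > 9,500 (Vik) > 2,500 (Eli)
Priya has the top bid at or above the reserve ($50,000).
Second-highest bid $26,000 exceeds the reserve $6,000 → payment $26,000.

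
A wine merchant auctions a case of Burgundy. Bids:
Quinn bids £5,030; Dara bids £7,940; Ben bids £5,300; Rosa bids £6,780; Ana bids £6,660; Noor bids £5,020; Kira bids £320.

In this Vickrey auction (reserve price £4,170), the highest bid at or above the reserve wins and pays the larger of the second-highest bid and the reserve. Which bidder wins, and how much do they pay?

Dara pays £6,780

Bids in order: 7,940 (Dara) > 6,780 (Rosa) > 6,660 (Ana) > 5,300 (Ben) > 5,030 (Quinn) > 5,020 (Noor) > …
Dara has the top bid at or above the reserve (£7,940).
Second-highest bid £6,780 exceeds the reserve £4,170 → payment £6,780.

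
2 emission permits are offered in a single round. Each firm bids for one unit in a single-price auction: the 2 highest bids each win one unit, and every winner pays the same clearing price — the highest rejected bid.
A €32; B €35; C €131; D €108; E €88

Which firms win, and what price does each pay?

C, D; each pays €88

Sorting: 131 (C), 108 (D), 88 (E), 35 (B), …
Winners (2 units): C, D.
Clearing price = highest rejected bid = €88.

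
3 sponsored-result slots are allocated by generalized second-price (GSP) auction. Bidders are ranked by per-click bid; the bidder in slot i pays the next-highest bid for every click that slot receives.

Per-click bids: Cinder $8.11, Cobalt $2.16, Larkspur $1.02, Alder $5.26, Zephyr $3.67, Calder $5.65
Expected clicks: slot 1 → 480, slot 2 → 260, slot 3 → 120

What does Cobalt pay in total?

Sorting advertisers: $8.11 (Cinder) > $5.65 (Calder) > $5.26 (Alder) > $3.67 (Zephyr) > …
Cobalt ranks below slot 3 → no slot, pays nothing.

Cobalt pays $0.00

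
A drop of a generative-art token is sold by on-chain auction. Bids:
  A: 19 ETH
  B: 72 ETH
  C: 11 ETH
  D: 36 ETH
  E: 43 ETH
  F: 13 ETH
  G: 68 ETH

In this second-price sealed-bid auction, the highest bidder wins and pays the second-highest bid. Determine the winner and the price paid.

Bids ranked: 72 (B) > 68 (G) > 43 (E) > 36 (D) > 19 (A) > 13 (F) > …
B wins with the highest bid; price is set by the runner-up at 68 ETH.

B pays 68 ETH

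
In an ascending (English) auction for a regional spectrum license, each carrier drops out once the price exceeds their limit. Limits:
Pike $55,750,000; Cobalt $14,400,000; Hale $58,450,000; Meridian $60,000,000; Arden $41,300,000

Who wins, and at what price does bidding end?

Meridian wins at $58,450,000

Open ascending-bid auction: the price rises until one bidder remains; the winner pays the price at which the last rival dropped out.
Sorting limits: 60,000,000 (Meridian) > 58,450,000 (Hale) > 55,750,000 (Pike) > 41,300,000 (Arden) > 14,400,000 (Cobalt)
Once the price passes $58,450,000, only Meridian is left; the hammer falls at Hale's limit of $58,450,000.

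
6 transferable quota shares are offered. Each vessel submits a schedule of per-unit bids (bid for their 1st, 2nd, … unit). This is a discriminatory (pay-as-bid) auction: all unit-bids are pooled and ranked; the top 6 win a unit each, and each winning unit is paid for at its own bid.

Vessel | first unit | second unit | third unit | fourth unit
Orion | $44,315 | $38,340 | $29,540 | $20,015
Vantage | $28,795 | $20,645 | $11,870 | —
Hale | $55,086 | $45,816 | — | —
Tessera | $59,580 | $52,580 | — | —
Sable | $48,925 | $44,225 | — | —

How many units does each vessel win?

Hale 2, Orion 1, Sable 1, Tessera 2

Pooled unit-bids ranked (top 6): 59,580 (Tessera-1), 55,086 (Hale-1), 52,580 (Tessera-2), 48,925 (Sable-1), 45,816 (Hale-2), 44,315 (Orion-1)
Next rejected bid: $44,225 (not a price — pay-as-bid).
Allocation: Hale 2, Orion 1, Sable 1, Tessera 2.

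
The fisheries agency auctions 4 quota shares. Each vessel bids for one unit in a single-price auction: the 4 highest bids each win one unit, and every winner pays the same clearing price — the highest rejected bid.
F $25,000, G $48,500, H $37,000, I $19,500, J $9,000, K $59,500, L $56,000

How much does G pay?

G pays $25,000

Ordering the bids: 59,500 (K), 56,000 (L), 48,500 (G), 37,000 (H), 25,000 (F), 19,500 (I), …
Top 4: K, L, G, H.
First losing bid is F's $25,000, which sets the uniform price.
G wins → pays $25,000.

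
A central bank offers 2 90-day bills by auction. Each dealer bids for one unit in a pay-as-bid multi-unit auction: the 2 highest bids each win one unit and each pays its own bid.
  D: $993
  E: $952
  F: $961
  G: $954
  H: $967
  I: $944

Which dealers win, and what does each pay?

D $993, H $967

Sorting: 993 (D), 967 (H), 961 (F), 954 (G), …
Top 2: D, H.
Each winner pays its own bid: D $993, H $967.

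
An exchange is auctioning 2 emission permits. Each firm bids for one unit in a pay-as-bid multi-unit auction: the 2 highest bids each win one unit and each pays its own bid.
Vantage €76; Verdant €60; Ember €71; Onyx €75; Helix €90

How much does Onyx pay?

Sorting: 90 (Helix), 76 (Vantage), 75 (Onyx), 71 (Ember), …
The 2 highest are Helix, Vantage.
Onyx does not win → €0.

Onyx pays €0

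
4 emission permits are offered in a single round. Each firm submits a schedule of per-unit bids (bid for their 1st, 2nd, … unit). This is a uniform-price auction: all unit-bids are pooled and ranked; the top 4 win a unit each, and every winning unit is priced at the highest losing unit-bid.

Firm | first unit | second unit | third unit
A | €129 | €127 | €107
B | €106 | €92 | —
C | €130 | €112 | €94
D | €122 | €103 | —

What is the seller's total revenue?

Pooled unit-bids ranked (top 4): 130 (C-1), 129 (A-1), 127 (A-2), 122 (D-1)
The (k+1)-th unit-bid is €112.
Allocation: A 2, C 1, D 1. Every unit priced at €112.
Revenue = 4 × 112 = €448.

Total revenue: €448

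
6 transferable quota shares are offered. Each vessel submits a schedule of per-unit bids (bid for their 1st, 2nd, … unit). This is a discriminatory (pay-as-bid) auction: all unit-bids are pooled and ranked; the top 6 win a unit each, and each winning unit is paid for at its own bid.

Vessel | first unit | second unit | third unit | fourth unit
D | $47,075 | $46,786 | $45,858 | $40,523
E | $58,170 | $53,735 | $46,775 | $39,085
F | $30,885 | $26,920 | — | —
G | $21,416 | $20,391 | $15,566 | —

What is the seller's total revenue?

Total revenue: $298,399

All unit-bids, highest first — top 6: 58,170 (E-1), 53,735 (E-2), 47,075 (D-1), 46,786 (D-2), 46,775 (E-3), 45,858 (D-3)
Next rejected bid: $40,523 (not a price — pay-as-bid).
Each winning unit pays its own bid.
Revenue = 58,170 + 53,735 + 47,075 + 46,786 + 46,775 + 45,858 = $298,399.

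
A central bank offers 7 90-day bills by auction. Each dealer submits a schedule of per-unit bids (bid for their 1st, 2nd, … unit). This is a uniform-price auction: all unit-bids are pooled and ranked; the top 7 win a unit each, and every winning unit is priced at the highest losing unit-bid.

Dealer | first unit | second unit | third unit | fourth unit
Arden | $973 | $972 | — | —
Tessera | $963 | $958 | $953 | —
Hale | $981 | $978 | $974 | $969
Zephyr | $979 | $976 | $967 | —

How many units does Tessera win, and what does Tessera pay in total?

All unit-bids, highest first — top 7: 981 (Hale-1), 979 (Zephyr-1), 978 (Hale-2), 976 (Zephyr-2), 974 (Hale-3), 973 (Arden-1), 972 (Arden-2)
First bid not allocated: $969.
Tessera wins 0 unit(s) at $969 each.

Tessera: 0 units, pays $0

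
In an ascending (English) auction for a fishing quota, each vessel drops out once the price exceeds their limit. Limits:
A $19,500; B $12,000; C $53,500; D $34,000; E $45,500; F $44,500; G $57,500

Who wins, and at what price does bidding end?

Rule: the price rises until one bidder remains; the winner pays the price at which the last rival dropped out.
Limits ranked: 57,500 (G) > 53,500 (C) > 45,500 (E) > 44,500 (F) > 34,000 (D) > 19,500 (A) > …
C is the last rival to drop out, at $53,500; G remains and wins at that price.

G wins at $53,500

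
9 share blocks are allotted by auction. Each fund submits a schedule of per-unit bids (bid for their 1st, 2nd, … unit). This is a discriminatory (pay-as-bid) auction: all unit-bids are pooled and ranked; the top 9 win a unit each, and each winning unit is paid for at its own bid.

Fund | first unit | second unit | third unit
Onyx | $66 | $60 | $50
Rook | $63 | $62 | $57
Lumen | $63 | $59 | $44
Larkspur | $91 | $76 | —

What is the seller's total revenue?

All unit-bids, highest first — top 9: 91 (Larkspur-1), 76 (Larkspur-2), 66 (Onyx-1), 63 (Rook-1), 63 (Lumen-1), 62 (Rook-2), 60 (Onyx-2), 59 (Lumen-2), 57 (Rook-3)
Next rejected bid: $50 (not a price — pay-as-bid).
Each winning unit pays its own bid.
Revenue = 91 + 76 + 66 + 63 + 63 + 62 + 60 + 59 + 57 = $597.

Total revenue: $597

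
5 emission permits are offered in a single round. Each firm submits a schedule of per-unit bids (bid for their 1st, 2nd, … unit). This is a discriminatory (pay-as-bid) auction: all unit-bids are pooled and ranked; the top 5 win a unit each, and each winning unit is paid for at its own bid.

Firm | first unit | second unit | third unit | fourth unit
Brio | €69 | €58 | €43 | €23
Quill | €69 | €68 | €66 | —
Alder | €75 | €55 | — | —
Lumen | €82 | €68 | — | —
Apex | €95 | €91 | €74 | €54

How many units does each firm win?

Pooled unit-bids ranked (top 5): 95 (Apex-1), 91 (Apex-2), 82 (Lumen-1), 75 (Alder-1), 74 (Apex-3)
Next rejected bid: €69 (not a price — pay-as-bid).
Allocation: Alder 1, Apex 3, Lumen 1.

Alder 1, Apex 3, Lumen 1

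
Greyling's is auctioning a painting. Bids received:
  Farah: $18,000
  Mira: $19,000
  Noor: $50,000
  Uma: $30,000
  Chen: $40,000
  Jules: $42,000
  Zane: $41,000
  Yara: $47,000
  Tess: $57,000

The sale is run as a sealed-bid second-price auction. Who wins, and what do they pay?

Sealed-bid second-price auction: the highest bidder wins and pays the second-highest bid.
Bids in order: 57,000 (Tess) > 50,000 (Noor) > 47,000 (Yara) > 42,000 (Jules) > 41,000 (Zane) > 40,000 (Chen) > …
Tess wins with the highest bid; price is set by the runner-up at $50,000.

Tess pays $50,000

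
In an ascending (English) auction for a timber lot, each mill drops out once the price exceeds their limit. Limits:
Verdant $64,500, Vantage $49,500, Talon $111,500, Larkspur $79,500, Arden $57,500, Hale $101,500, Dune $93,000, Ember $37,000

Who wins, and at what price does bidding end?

Rule: the price rises until one bidder remains; the winner pays the price at which the last rival dropped out.
Limits ranked: 111,500 (Talon) > 101,500 (Hale) > 93,000 (Dune) > 79,500 (Larkspur) > 64,500 (Verdant) > 57,500 (Arden) > …
Hale is the last rival to drop out, at $101,500; Talon remains and wins at that price.

Talon wins at $101,500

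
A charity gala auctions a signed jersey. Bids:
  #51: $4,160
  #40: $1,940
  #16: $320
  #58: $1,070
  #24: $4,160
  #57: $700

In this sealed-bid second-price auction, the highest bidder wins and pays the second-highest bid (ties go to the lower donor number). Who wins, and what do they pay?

Bids ranked: 4,160 (#24) > 4,160 (#51) > 1,940 (#40) > 1,070 (#58) > 700 (#57) > 320 (#16)
Tie at $4,160 → #24 wins by tie-break.
#24 wins with the highest bid; price is set by the runner-up at $4,160.

#24 pays $4,160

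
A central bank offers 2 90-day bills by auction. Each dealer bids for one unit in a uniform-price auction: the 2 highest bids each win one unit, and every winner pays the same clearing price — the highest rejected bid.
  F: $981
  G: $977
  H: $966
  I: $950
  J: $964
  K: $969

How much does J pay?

J pays $0

Bids ranked high→low: 981 (F), 977 (G), 969 (K), 966 (H), …
The 2 highest are F, G.
Highest unsuccessful bid: $969 → clearing price.
J does not win → pays $0.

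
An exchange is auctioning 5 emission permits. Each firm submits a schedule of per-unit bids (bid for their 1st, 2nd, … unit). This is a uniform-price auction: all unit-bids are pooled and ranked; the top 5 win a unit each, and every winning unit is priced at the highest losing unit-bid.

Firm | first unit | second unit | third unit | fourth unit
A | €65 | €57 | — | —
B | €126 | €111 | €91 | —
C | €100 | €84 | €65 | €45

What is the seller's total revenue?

Total revenue: €325

Merging the schedules and taking the best 5: 126 (B-1), 111 (B-2), 100 (C-1), 91 (B-3), 84 (C-2)
First bid not allocated: €65.
Allocation: B 3, C 2. Every unit priced at €65.
Revenue = 5 × 65 = €325.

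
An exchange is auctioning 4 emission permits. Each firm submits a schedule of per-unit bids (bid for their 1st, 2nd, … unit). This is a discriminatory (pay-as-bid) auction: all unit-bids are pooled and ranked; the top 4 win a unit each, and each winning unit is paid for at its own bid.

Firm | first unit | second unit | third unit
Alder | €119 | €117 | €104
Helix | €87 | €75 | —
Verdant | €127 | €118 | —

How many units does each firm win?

Alder 2, Verdant 2

All unit-bids, highest first — top 4: 127 (Verdant-1), 119 (Alder-1), 118 (Verdant-2), 117 (Alder-2)
Next rejected bid: €104 (not a price — pay-as-bid).
Allocation: Alder 2, Verdant 2.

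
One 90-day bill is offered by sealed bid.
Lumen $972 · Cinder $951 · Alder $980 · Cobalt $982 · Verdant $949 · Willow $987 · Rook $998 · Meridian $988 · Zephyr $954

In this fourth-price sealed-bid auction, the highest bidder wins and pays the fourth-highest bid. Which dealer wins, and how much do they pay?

Bids in order: 998 (Rook) > 988 (Meridian) > 987 (Willow) > 982 (Cobalt) > 980 (Alder) > 972 (Lumen) > …
Rook is highest; pays the fourth-highest bid, $982.

Rook pays $982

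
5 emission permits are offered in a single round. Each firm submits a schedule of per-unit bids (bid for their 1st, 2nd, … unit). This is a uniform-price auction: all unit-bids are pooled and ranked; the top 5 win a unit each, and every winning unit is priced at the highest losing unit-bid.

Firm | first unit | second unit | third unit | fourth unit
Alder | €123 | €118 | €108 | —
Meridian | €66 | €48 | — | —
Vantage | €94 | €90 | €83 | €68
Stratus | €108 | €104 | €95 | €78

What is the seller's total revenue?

Total revenue: €475

All unit-bids, highest first — top 5: 123 (Alder-1), 118 (Alder-2), 108 (Alder-3), 108 (Stratus-1), 104 (Stratus-2)
The (k+1)-th unit-bid is €95.
Allocation: Alder 3, Stratus 2. Every unit priced at €95.
Revenue = 5 × 95 = €475.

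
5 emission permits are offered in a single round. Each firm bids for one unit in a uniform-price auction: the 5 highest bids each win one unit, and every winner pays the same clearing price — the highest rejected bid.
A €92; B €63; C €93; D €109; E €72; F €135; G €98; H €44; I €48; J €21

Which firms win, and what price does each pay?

F, D, G, C, A; each pays €72

Bids ranked high→low: 135 (F), 109 (D), 98 (G), 93 (C), 92 (A), 72 (E), 63 (B), …
Winners (5 units): F, D, G, C, A.
Clearing price = highest rejected bid = €72.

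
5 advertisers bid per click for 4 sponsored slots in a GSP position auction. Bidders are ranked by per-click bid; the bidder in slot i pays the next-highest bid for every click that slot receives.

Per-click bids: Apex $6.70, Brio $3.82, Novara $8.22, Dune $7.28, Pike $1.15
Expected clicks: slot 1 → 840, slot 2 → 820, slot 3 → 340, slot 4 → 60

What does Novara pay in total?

Ranked by bid: $8.22 (Novara) > $7.28 (Dune) > $6.70 (Apex) > $3.82 (Brio) > $1.15 (Pike)
Novara holds slot 1 → pays next bid $7.28 × 840 clicks = $6115.20.

Novara pays $6115.20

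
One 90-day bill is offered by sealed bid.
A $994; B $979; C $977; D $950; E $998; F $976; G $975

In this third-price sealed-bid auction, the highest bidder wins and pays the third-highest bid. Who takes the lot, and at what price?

E pays $979

Bids in order: 998 (E) > 994 (A) > 979 (B) > 977 (C) > 976 (F) > 975 (G) > …
E wins; payment is bid #3 in the ranking = $979.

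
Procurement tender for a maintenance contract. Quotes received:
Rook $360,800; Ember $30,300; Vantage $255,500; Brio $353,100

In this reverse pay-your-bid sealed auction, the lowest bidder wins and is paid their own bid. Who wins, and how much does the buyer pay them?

Reverse pay-your-bid sealed auction: the lowest bidder wins and is paid their own bid.
Bids in order: 30,300 (Ember) < 255,500 (Vantage) < 353,100 (Brio) < 360,800 (Rook)
Ember has the lowest bid and is paid exactly that: $30,300.

Ember is paid $30,300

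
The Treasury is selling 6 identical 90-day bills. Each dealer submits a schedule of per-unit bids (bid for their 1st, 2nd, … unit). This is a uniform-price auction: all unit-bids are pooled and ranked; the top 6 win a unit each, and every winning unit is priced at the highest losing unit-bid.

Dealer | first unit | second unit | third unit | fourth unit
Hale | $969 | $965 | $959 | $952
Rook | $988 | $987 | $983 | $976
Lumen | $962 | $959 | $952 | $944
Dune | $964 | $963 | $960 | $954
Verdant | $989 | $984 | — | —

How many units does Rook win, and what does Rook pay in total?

Rook: 4 units, pays $3,876

All unit-bids, highest first — top 6: 989 (Verdant-1), 988 (Rook-1), 987 (Rook-2), 984 (Verdant-2), 983 (Rook-3), 976 (Rook-4)
The (k+1)-th unit-bid is $969.
Rook wins 4 unit(s) at $969 each.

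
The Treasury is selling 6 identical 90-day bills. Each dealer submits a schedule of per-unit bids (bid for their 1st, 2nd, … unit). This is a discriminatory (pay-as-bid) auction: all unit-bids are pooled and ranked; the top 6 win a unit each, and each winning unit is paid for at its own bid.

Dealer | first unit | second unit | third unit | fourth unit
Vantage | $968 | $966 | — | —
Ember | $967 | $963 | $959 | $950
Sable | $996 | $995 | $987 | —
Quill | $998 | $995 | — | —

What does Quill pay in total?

Quill pays $1,993

All unit-bids, highest first — top 6: 998 (Quill-1), 996 (Sable-1), 995 (Sable-2), 995 (Quill-2), 987 (Sable-3), 968 (Vantage-1)
Next rejected bid: $967 (not a price — pay-as-bid).
Quill's winning unit-bids: 998 + 995 = $1,993.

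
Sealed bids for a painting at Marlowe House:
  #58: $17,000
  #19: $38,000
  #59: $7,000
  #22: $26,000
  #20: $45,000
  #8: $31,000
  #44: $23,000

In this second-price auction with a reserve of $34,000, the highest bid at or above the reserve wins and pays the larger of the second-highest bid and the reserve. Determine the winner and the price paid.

Sorting bids: 45,000 (#20) > 38,000 (#19) > 31,000 (#8) > 26,000 (#22) > 23,000 (#44) > 17,000 (#58) > …
#20 has the top bid at or above the reserve ($45,000).
max(second-highest $38,000, reserve $34,000) = $38,000; the reserve does not bind.

#20 pays $38,000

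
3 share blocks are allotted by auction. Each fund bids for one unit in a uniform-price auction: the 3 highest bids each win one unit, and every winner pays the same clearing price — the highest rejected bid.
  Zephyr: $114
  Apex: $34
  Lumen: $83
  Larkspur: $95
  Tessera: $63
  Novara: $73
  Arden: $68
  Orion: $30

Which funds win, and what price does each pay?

Ordering the bids: 114 (Zephyr), 95 (Larkspur), 83 (Lumen), 73 (Novara), 68 (Arden), …
Top 3: Zephyr, Larkspur, Lumen.
Highest unsuccessful bid: $73 → clearing price.

Zephyr, Larkspur, Lumen; each pays $73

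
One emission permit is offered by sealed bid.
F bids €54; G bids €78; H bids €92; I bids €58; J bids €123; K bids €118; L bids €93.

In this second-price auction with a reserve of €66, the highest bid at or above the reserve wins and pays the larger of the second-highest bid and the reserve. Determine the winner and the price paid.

J pays €118

Bids ranked: 123 (J) > 118 (K) > 93 (L) > 92 (H) > 78 (G) > 58 (I) > …
J has the top bid at or above the reserve (€123).
max(second-highest €118, reserve €66) = €118; the reserve does not bind.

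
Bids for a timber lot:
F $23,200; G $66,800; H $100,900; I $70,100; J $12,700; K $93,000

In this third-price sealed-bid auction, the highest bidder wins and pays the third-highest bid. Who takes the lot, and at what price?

Bids in order: 100,900 (H) > 93,000 (K) > 70,100 (I) > 66,800 (G) > 23,200 (F) > 12,700 (J)
H is highest; pays the third-highest bid, $70,100.

H pays $70,100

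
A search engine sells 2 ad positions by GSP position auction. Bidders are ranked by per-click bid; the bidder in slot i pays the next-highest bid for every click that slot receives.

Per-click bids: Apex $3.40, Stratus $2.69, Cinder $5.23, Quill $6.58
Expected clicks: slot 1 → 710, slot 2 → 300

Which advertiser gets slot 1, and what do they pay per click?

Quill; $5.23 per click

Ranked by bid: $6.58 (Quill) > $5.23 (Cinder) > $3.40 (Apex) > …
Slot 1 goes to the first-ranked bidder, Quill, who pays the next bid down: $5.23/click.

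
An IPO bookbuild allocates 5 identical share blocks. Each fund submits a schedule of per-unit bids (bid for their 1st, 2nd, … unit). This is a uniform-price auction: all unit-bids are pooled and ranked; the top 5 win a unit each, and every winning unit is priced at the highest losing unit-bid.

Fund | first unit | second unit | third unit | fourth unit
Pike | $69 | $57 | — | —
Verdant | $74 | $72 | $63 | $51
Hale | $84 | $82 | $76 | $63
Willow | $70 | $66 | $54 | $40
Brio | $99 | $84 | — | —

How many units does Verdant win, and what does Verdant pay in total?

Merging the schedules and taking the best 5: 99 (Brio-1), 84 (Hale-1), 84 (Brio-2), 82 (Hale-2), 76 (Hale-3)
Highest rejected unit-bid = $74.
Verdant wins 0 unit(s) at $74 each.

Verdant: 0 units, pays $0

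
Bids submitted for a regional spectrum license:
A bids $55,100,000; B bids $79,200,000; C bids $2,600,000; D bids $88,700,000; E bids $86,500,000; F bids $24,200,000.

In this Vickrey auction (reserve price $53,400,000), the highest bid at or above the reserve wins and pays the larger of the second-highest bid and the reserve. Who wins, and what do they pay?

D pays $86,500,000

Rule: the highest bid at or above the reserve wins and pays the larger of the second-highest bid and the reserve.
Bids in order: 88,700,000 (D) > 86,500,000 (E) > 79,200,000 (B) > 55,100,000 (A) > 24,200,000 (F) > 2,600,000 (C)
Highest eligible bid: D at $88,700,000.
max(second-highest $86,500,000, reserve $53,400,000) = $86,500,000; the reserve does not bind.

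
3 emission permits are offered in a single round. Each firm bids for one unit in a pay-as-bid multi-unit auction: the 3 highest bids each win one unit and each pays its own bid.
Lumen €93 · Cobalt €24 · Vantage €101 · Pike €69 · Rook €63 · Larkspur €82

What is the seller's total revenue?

Total revenue: €276

Sorting: 101 (Vantage), 93 (Lumen), 82 (Larkspur), 69 (Pike), 63 (Rook), …
Top 3: Vantage, Lumen, Larkspur.
Total revenue = 101 + 93 + 82 = €276.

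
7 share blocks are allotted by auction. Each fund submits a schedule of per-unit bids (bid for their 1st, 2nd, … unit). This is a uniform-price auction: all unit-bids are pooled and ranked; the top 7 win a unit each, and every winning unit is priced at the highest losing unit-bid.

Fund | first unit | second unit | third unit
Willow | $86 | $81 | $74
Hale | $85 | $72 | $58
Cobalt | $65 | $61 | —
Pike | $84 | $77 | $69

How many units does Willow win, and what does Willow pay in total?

Willow: 3 units, pays $207

Merging the schedules and taking the best 7: 86 (Willow-1), 85 (Hale-1), 84 (Pike-1), 81 (Willow-2), 77 (Pike-2), 74 (Willow-3), 72 (Hale-2)
First bid not allocated: $69.
Willow wins 3 unit(s) at $69 each.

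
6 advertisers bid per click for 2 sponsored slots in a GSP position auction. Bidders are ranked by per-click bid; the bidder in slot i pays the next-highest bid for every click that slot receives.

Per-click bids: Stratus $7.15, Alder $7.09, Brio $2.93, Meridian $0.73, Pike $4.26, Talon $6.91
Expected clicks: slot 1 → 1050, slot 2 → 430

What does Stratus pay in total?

Stratus pays $7444.50

Sorting advertisers: $7.15 (Stratus) > $7.09 (Alder) > $6.91 (Talon) > …
Stratus holds slot 1 → pays next bid $7.09 × 1050 clicks = $7444.50.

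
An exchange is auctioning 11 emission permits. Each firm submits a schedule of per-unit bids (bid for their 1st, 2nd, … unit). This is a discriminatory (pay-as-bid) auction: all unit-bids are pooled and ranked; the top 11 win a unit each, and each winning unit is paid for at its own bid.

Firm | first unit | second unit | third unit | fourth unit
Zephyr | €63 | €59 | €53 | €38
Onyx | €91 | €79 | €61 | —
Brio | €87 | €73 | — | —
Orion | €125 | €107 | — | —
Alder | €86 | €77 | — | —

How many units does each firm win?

Alder 2, Brio 2, Onyx 3, Orion 2, Zephyr 2

Merging the schedules and taking the best 11: 125 (Orion-1), 107 (Orion-2), 91 (Onyx-1), 87 (Brio-1), 86 (Alder-1), 79 (Onyx-2), 77 (Alder-2), 73 (Brio-2), 63 (Zephyr-1), 61 (Onyx-3), 59 (Zephyr-2)
Next rejected bid: €53 (not a price — pay-as-bid).
Allocation: Alder 2, Brio 2, Onyx 3, Orion 2, Zephyr 2.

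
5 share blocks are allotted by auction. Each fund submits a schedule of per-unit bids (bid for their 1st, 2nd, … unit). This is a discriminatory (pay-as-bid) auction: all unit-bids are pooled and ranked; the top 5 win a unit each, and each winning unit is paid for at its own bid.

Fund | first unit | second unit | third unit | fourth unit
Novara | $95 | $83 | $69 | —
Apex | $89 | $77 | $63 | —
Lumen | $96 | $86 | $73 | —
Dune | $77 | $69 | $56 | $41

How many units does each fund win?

Apex 1, Lumen 2, Novara 2

Merging the schedules and taking the best 5: 96 (Lumen-1), 95 (Novara-1), 89 (Apex-1), 86 (Lumen-2), 83 (Novara-2)
Next rejected bid: $77 (not a price — pay-as-bid).
Allocation: Apex 1, Lumen 2, Novara 2.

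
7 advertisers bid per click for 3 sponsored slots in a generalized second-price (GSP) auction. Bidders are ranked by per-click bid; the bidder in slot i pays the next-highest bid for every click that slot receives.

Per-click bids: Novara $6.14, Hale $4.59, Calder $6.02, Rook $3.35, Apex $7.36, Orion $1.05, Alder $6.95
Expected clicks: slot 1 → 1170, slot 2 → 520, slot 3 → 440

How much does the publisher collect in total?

Sorting advertisers: $7.36 (Apex) > $6.95 (Alder) > $6.14 (Novara) > $6.02 (Calder) > …
Slot 1: Apex pays $6.95 × 1170 = $8131.50
Slot 2: Alder pays $6.14 × 520 = $3192.80
Slot 3: Novara pays $6.02 × 440 = $2648.80
Total = $13973.10

Total revenue: $13973.10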